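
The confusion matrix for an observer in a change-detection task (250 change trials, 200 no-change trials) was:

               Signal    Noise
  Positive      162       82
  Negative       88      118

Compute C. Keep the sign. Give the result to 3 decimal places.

H = 162/250 = 0.6480
FA = 82/200 = 0.4100
z(H) = z(0.6480) = 0.3799
z(FA) = z(0.4100) = -0.2275
c = −½·[z(H) + z(FA)] = −0.5 × (0.3799 + (-0.2275)) = -0.0762
c < 0: the observer has a liberal response bias.

C = -0.076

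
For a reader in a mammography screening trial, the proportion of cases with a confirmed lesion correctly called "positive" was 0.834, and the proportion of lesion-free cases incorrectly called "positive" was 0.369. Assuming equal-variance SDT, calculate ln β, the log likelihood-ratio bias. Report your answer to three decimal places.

z(H) = z(0.834) = 0.9701
z(FA) = z(0.369) = -0.3345
ln β = −½·[z(H)² − z(FA)²] = −0.5 × (0.9411 − 0.1119) = -0.4146

ln β = -0.415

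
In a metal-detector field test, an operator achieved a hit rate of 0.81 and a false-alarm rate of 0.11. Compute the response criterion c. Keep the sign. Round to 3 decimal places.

c = 0.174

Φ⁻¹(0.81) = 0.8779, Φ⁻¹(0.11) = -1.2265
c = −½·[z(H) + z(FA)] = −0.5 × (0.8779 + (-1.2265)) = 0.1743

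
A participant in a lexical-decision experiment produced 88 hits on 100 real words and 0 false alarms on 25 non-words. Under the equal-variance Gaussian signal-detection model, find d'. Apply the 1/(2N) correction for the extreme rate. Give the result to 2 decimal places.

d' = 3.23

The false-alarm rate is 0/25 = 0, so apply the 1/(2N) correction: FA → 1/(2·25) = 0.02000.
z(H) = z(0.88000) = 1.175
z(FA) = z(0.02000) = -2.054
d' = 1.175 − (-2.054) = 3.229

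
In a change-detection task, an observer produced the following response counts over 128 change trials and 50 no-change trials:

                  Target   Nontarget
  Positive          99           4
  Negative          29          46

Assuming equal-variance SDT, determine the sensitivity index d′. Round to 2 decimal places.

H = 99/128 = 0.7734
FA = 4/50 = 0.0800
z(H) = z(0.7734) = 0.7501
z(FA) = z(0.0800) = -1.4051
d' = z(H) − z(FA) = 0.7501 − (-1.4051) = 2.1552

d′ = 2.16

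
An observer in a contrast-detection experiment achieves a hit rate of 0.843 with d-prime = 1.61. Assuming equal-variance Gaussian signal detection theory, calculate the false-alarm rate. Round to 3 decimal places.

false-alarm rate = 0.273

z(hit rate) = z(0.843) = 1.0069
z(FA) = z(H) − d' = 1.0069 − 1.61 = -0.6031
false-alarm rate = Φ(-0.6031) = 0.2732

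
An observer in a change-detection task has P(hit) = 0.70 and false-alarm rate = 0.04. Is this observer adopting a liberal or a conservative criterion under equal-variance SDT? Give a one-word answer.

z(H) = 0.524, z(FA) = -1.751
c = −½·(z(H) + z(FA)) = 0.6135
c > 0 → conservative criterion (biased toward responding “no”).

conservative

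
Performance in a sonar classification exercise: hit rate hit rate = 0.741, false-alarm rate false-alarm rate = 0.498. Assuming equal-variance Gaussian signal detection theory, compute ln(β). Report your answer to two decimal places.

ln β = -0.21

Φ⁻¹(H) = 0.646
Φ⁻¹(FA) = -0.005
ln β = −½·[z(H)² − z(FA)²] = −0.5 × (0.417 − 0.000) = -0.2085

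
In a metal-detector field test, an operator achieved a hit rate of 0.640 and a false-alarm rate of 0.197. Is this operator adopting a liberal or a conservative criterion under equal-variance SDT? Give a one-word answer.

conservative

z(H) = 0.358, z(FA) = -0.852
c = −½·(z(H) + z(FA)) = 0.247
c > 0 → conservative criterion (biased toward responding “no”).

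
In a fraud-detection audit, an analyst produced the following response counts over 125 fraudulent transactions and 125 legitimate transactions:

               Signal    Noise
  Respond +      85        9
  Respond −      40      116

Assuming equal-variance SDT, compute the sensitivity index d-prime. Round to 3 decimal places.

d-prime = 1.929

H = 85/125 = 0.6800
FA = 9/125 = 0.0720
z(H) = z(0.6800) = 0.4677
z(FA) = z(0.0720) = -1.4611
d' = z(H) − z(FA) = 0.4677 − (-1.4611) = 1.9288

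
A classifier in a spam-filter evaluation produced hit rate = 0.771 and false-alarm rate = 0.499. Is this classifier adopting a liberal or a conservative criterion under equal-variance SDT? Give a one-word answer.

liberal

z(H) = 0.742, z(FA) = -0.003
c = −½·(z(H) + z(FA)) = -0.3695
c < 0 → liberal criterion (biased toward responding “yes”).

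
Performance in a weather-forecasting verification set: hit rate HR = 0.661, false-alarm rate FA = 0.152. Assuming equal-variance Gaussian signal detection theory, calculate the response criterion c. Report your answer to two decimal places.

z(H) = 0.415
z(FA) = -1.028
c = −½·[z(H) + z(FA)] = −0.5 × (0.415 + (-1.028)) = 0.3065

c = 0.31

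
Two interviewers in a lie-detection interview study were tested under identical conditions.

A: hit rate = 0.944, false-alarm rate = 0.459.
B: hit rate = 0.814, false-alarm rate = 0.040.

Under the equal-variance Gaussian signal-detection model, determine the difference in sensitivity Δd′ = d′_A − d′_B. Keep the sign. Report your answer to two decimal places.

Δd′ = -0.95

A: z(0.944) = 1.589, z(0.459) = -0.103, d' = 1.692
B: z(0.814) = 0.893, z(0.040) = -1.751, d' = 2.644
Δd' = d'_A − d'_B = 1.692 − 2.644 = -0.952
B has the higher sensitivity.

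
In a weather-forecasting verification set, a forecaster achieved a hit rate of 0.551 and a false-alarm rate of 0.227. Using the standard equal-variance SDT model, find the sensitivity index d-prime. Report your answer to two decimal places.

d-prime = 0.88

Φ⁻¹(H) = 0.128
Φ⁻¹(FA) = -0.749
d' = z(H) − z(FA) = 0.128 − (-0.749) = 0.877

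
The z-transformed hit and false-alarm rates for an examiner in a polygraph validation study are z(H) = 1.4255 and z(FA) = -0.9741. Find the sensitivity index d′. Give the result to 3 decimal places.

d' = z(H) − z(FA) = 1.4255 − (-0.9741) = 2.3996

d′ = 2.400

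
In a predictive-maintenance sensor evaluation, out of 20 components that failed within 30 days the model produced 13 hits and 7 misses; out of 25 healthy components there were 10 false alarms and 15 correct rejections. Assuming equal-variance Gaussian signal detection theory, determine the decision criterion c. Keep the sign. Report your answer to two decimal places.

c = -0.07

H = 13/20 = 0.6500
FA = 10/25 = 0.4000
z(H) = 0.3853
z(FA) = -0.2533
c = −½·[z(H) + z(FA)] = −0.5 × (0.3853 + (-0.2533)) = -0.0660
c < 0: the model has a liberal response bias.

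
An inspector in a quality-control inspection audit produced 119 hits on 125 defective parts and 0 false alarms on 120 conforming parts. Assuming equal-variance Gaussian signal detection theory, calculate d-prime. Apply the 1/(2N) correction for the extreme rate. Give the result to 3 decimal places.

The false-alarm rate is 0/120 = 0, so apply the 1/(2N) correction: FA → 1/(2·120) = 0.00417.
z(H) = z(0.95200) = 1.6646
z(FA) = z(0.00417) = -2.6380
d' = 1.6646 − (-2.6380) = 4.3026

d-prime = 4.303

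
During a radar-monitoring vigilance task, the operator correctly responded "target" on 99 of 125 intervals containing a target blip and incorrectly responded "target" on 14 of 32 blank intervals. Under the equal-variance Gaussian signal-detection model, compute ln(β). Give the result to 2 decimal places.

ln β = -0.32

H = 99/125 = 0.7920
FA = 14/32 = 0.4375
Φ⁻¹(H) = 0.813
Φ⁻¹(FA) = -0.157
ln β = −½·[z(H)² − z(FA)²] = −0.5 × (0.661 − 0.025) = -0.318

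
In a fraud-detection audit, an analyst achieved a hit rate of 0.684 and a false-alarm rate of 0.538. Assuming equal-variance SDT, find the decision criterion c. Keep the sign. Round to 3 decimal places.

z(H) = z(0.684) = 0.4789
z(FA) = z(0.538) = 0.0954
c = −½·[z(H) + z(FA)] = −0.5 × (0.4789 + 0.0954) = -0.28715
c < 0: the analyst has a liberal response bias.

c = -0.287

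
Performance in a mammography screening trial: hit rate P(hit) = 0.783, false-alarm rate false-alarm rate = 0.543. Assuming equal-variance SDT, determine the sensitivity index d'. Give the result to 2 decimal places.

Φ⁻¹(H) = 0.782
Φ⁻¹(FA) = 0.108
d' = z(H) − z(FA) = 0.782 − 0.108 = 0.674

d' = 0.67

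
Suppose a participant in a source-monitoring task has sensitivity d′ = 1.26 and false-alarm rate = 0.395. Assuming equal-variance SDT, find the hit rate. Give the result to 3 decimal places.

hit rate = 0.840

z(false-alarm rate) = z(0.395) = -0.2663
z(H) = z(FA) + d' = -0.2663 + 1.26 = 0.9937
hit rate = Φ(0.9937) = 0.8398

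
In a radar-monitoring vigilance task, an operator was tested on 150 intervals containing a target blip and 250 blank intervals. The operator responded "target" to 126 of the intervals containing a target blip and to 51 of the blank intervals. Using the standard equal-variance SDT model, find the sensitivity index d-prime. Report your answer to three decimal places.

d-prime = 1.822

H = 126/150 = 0.8400
FA = 51/250 = 0.2040
Φ⁻¹(H) = 0.9945
Φ⁻¹(FA) = -0.8274
d' = z(H) − z(FA) = 0.9945 − (-0.8274) = 1.8219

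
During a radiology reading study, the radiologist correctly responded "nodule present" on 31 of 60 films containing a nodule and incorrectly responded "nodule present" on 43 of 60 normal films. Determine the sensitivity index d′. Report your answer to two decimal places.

H = 31/60 = 0.5167
FA = 43/60 = 0.7167
z(0.5167) = 0.0419, z(0.7167) = 0.5731
d' = z(H) − z(FA) = 0.0419 − 0.5731 = -0.5312

d′ = -0.53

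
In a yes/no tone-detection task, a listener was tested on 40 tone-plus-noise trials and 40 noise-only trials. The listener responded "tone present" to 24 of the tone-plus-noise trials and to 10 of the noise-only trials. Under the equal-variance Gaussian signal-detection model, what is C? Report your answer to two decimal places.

H = 24/40 = 0.6000
FA = 10/40 = 0.2500
Φ⁻¹(H) = 0.2533
Φ⁻¹(FA) = -0.6745
c = −½·[z(H) + z(FA)] = −0.5 × (0.2533 + (-0.6745)) = 0.2106

C = 0.21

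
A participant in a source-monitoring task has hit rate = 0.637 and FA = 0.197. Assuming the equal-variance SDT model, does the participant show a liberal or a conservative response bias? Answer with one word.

conservative

z(H) = 0.350, z(FA) = -0.852
c = −½·(z(H) + z(FA)) = 0.251
c > 0 → conservative criterion (biased toward responding “no”).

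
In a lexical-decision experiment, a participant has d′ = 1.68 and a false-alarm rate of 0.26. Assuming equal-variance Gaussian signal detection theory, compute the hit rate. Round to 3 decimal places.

hit rate = 0.850

z(false-alarm rate) = z(0.26) = -0.6433
z(H) = z(FA) + d' = -0.6433 + 1.68 = 1.0367
hit rate = Φ(1.0367) = 0.8501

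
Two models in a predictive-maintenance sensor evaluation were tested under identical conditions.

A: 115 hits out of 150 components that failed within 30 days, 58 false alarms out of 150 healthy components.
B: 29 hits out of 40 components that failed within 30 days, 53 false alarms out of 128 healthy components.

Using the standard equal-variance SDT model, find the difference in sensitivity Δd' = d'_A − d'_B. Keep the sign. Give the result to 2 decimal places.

Δd' = 0.20

A: z(0.7667) = 0.728, z(0.3867) = -0.288, d' = 1.016
B: z(0.7250) = 0.598, z(0.4141) = -0.217, d' = 0.815
Δd' = d'_A − d'_B = 1.016 − 0.815 = 0.201
A has the higher sensitivity.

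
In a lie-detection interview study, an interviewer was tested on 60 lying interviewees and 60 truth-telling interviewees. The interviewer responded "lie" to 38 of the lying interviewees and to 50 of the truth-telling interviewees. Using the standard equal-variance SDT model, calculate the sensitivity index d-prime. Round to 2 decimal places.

d-prime = -0.63

H = 38/60 = 0.6333
FA = 50/60 = 0.8333
z(H) = z(0.6333) = 0.341
z(FA) = z(0.8333) = 0.967
d' = z(H) − z(FA) = 0.341 − 0.967 = -0.626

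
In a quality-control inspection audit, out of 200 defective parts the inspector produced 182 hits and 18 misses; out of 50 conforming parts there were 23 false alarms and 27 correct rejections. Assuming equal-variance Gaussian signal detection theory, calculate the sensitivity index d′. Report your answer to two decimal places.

H = 182/200 = 0.9100
FA = 23/50 = 0.4600
Φ⁻¹(H) = Φ⁻¹(0.9100) = 1.3408
Φ⁻¹(FA) = Φ⁻¹(0.4600) = -0.1004
d' = z(H) − z(FA) = 1.3408 − (-0.1004) = 1.4412

d′ = 1.44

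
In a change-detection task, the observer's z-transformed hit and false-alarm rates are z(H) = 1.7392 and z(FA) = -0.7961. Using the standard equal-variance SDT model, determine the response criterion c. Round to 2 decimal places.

c = −½·[z(H) + z(FA)] = −½·(1.7392 + (-0.7961)) = -0.47155

c = -0.47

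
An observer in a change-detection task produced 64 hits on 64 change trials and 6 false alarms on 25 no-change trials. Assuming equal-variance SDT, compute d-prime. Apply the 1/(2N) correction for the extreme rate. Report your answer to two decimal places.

The hit rate is 64/64 = 1, so apply the 1/(2N) correction: H → 1 − 1/(2·64) = 0.99219.
z(H) = z(0.99219) = 2.418
z(FA) = z(0.24000) = -0.706
d' = 2.418 − (-0.706) = 3.124

d-prime = 3.12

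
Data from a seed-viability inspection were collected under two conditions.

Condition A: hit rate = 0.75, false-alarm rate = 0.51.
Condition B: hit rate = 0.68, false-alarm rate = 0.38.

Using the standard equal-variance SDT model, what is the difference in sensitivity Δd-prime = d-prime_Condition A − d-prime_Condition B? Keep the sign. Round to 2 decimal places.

Condition A: z(0.75) = 0.674, z(0.51) = 0.025, d' = 0.649
Condition B: z(0.68) = 0.468, z(0.38) = -0.305, d' = 0.773
Δd' = d'_Condition A − d'_Condition B = 0.649 − 0.773 = -0.124
Condition B has the higher sensitivity.

Δd-prime = -0.12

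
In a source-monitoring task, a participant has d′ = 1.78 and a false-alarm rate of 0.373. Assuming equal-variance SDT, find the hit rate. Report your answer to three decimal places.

hit rate = 0.927

z(false-alarm rate) = z(0.373) = -0.3239
z(H) = z(FA) + d' = -0.3239 + 1.78 = 1.4561
hit rate = Φ(1.4561) = 0.9273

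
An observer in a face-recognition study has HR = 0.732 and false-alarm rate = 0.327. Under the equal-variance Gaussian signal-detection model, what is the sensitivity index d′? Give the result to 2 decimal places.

d′ = 1.07

z(H) = z(0.732) = 0.619
z(FA) = z(0.327) = -0.448
d' = z(H) − z(FA) = 0.619 − (-0.448) = 1.067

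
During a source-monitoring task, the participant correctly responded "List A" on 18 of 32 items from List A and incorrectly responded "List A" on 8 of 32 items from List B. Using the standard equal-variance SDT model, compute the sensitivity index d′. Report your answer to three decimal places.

d′ = 0.832

H = 18/32 = 0.5625
FA = 8/32 = 0.2500
z(H) = 0.1573
z(FA) = -0.6745
d' = z(H) − z(FA) = 0.1573 − (-0.6745) = 0.8318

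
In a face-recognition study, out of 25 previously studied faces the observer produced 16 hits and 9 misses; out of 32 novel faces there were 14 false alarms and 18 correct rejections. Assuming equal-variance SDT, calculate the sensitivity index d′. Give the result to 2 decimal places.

H = 16/25 = 0.6400
FA = 14/32 = 0.4375
z(H) = 0.358
z(FA) = -0.157
d' = z(H) − z(FA) = 0.358 − (-0.157) = 0.515

d′ = 0.52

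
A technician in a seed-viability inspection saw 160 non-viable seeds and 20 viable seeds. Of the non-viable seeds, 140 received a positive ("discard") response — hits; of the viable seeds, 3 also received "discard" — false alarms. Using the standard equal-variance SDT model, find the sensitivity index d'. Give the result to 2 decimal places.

d' = 2.19

H = 140/160 = 0.8750
FA = 3/20 = 0.1500
Φ⁻¹(H) = Φ⁻¹(0.8750) = 1.1503
Φ⁻¹(FA) = Φ⁻¹(0.1500) = -1.0364
d' = z(H) − z(FA) = 1.1503 − (-1.0364) = 2.1867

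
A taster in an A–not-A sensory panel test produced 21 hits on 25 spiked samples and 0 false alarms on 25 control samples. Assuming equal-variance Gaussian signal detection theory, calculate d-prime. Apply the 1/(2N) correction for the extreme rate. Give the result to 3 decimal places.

The false-alarm rate is 0/25 = 0, so apply the 1/(2N) correction: FA → 1/(2·25) = 0.02000.
z(H) = z(0.84000) = 0.9945
z(FA) = z(0.02000) = -2.0537
d' = 0.9945 − (-2.0537) = 3.0482

d-prime = 3.048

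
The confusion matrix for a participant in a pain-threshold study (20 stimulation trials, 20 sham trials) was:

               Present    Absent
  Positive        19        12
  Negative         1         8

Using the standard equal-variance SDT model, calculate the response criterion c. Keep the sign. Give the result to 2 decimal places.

H = 19/20 = 0.9500
FA = 12/20 = 0.6000
z(0.9500) = 1.6449, z(0.6000) = 0.2533
c = −½·[z(H) + z(FA)] = −0.5 × (1.6449 + 0.2533) = -0.9491
c < 0: the participant has a liberal response bias.

c = -0.95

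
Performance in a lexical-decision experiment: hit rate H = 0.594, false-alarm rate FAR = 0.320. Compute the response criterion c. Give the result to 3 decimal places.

c = 0.115

Φ⁻¹(0.594) = 0.2378, Φ⁻¹(0.320) = -0.4677
c = −½·[z(H) + z(FA)] = −0.5 × (0.2378 + (-0.4677)) = 0.11495
c > 0: the participant has a conservative response bias.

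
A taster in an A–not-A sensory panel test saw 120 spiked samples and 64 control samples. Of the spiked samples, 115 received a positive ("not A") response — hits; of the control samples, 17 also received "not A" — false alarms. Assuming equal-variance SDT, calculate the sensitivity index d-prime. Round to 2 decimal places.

d-prime = 2.36

H = 115/120 = 0.9583
FA = 17/64 = 0.2656
z(H) = z(0.9583) = 1.7313
z(FA) = z(0.2656) = -0.6262
d' = z(H) − z(FA) = 1.7313 − (-0.6262) = 2.3575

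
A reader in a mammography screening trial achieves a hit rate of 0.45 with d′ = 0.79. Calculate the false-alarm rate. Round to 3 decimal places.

z(hit rate) = z(0.45) = -0.1257
z(FA) = z(H) − d' = -0.1257 − 0.79 = -0.9157
false-alarm rate = Φ(-0.9157) = 0.1799

false-alarm rate = 0.180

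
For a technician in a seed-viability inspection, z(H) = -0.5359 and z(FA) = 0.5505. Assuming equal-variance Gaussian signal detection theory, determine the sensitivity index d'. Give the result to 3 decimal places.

d' = z(H) − z(FA) = -0.5359 − 0.5505 = -1.0864

d' = -1.086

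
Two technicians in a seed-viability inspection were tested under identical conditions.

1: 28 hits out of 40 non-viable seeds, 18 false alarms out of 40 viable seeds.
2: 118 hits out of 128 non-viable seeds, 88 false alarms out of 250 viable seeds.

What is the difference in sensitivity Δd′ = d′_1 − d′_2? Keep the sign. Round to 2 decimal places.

Δd′ = -1.15

1: z(0.7000) = 0.524, z(0.4500) = -0.126, d' = 0.650
2: z(0.9219) = 1.418, z(0.3520) = -0.380, d' = 1.798
Δd' = d'_1 − d'_2 = 0.650 − 1.798 = -1.148
2 has the higher sensitivity.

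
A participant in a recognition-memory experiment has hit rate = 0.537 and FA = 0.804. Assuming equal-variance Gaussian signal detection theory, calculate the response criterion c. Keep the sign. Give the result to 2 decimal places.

c = -0.47

z(H) = 0.0929
z(FA) = 0.8560
c = −½·[z(H) + z(FA)] = −0.5 × (0.0929 + 0.8560) = -0.47445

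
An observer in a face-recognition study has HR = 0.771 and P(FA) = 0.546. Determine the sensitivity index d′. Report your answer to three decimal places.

z(H) = z(0.771) = 0.7421
z(FA) = z(0.546) = 0.1156
d' = z(H) − z(FA) = 0.7421 − 0.1156 = 0.6265

d′ = 0.627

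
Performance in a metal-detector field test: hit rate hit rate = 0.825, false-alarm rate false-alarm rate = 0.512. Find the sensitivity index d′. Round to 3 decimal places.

d′ = 0.905

Φ⁻¹(H) = Φ⁻¹(0.825) = 0.9346
Φ⁻¹(FA) = Φ⁻¹(0.512) = 0.0301
d' = z(H) − z(FA) = 0.9346 − 0.0301 = 0.9045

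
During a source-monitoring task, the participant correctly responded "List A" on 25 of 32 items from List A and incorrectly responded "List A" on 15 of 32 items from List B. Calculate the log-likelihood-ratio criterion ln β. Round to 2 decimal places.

ln β = -0.30

H = 25/32 = 0.7812
FA = 15/32 = 0.4688
z(H) = 0.776
z(FA) = -0.078
ln β = −½·[z(H)² − z(FA)²] = −0.5 × (0.602 − 0.006) = -0.298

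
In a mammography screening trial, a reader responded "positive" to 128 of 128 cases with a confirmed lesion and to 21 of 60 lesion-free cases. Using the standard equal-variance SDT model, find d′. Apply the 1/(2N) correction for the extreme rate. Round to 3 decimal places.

The hit rate is 128/128 = 1, so apply the 1/(2N) correction: H → 1 − 1/(2·128) = 0.99609.
z(H) = z(0.99609) = 2.6597
z(FA) = z(0.35000) = -0.3853
d' = 2.6597 − (-0.3853) = 3.0450

d′ = 3.045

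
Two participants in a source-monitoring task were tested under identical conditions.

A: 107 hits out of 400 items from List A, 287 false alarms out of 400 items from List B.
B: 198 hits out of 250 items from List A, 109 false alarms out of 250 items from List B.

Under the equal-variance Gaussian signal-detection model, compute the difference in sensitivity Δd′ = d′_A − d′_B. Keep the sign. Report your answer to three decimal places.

Δd′ = -2.170

A: z(0.2675) = -0.6204, z(0.7175) = 0.5754, d' = -1.1958
B: z(0.7920) = 0.8134, z(0.4360) = -0.1611, d' = 0.9745
Δd' = d'_A − d'_B = -1.1958 − 0.9745 = -2.1703
B has the higher sensitivity.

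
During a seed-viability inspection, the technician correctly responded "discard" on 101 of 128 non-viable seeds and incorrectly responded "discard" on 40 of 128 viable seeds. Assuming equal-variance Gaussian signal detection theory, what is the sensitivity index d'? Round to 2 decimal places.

d' = 1.29

H = 101/128 = 0.7891
FA = 40/128 = 0.3125
Φ⁻¹(H) = Φ⁻¹(0.7891) = 0.8033
Φ⁻¹(FA) = Φ⁻¹(0.3125) = -0.4888
d' = z(H) − z(FA) = 0.8033 − (-0.4888) = 1.2921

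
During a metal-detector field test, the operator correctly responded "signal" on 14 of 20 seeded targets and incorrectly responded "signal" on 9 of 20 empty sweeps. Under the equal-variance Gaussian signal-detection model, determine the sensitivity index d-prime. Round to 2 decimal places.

d-prime = 0.65

H = 14/20 = 0.7000
FA = 9/20 = 0.4500
z(H) = z(0.7000) = 0.524
z(FA) = z(0.4500) = -0.126
d' = z(H) − z(FA) = 0.524 − (-0.126) = 0.650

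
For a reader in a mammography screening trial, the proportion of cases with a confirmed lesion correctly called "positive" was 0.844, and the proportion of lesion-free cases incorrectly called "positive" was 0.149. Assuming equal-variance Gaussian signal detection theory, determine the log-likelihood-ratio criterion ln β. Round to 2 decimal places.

ln β = 0.03

Φ⁻¹(0.844) = 1.011, Φ⁻¹(0.149) = -1.041
ln β = −½·[z(H)² − z(FA)²] = −0.5 × (1.022 − 1.084) = 0.031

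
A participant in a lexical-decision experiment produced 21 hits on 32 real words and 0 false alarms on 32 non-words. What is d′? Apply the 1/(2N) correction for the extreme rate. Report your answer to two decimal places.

The false-alarm rate is 0/32 = 0, so apply the 1/(2N) correction: FA → 1/(2·32) = 0.01562.
z(H) = z(0.65625) = 0.402
z(FA) = z(0.01562) = -2.154
d' = 0.402 − (-2.154) = 2.556

d′ = 2.56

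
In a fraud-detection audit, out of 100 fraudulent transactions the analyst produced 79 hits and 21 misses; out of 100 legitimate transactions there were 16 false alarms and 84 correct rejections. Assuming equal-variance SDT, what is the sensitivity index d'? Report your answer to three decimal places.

d' = 1.801

H = 79/100 = 0.7900
FA = 16/100 = 0.1600
z(H) = z(0.7900) = 0.8064
z(FA) = z(0.1600) = -0.9945
d' = z(H) − z(FA) = 0.8064 − (-0.9945) = 1.8009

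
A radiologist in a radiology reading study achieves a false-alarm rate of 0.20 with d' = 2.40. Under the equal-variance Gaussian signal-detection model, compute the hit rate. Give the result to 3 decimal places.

hit rate = 0.940

z(false-alarm rate) = z(0.20) = -0.8416
z(H) = z(FA) + d' = -0.8416 + 2.40 = 1.5584
hit rate = Φ(1.5584) = 0.9404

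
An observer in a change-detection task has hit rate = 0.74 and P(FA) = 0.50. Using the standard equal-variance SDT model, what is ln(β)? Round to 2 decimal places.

z(H) = 0.643
z(FA) = 0.000
ln β = −½·[z(H)² − z(FA)²] = −0.5 × (0.413 − 0.000) = -0.2065

ln β = -0.21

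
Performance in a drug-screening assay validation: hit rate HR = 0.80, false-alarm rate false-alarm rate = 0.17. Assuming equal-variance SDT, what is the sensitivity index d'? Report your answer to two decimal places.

z(H) = 0.8416
z(FA) = -0.9542
d' = z(H) − z(FA) = 0.8416 − (-0.9542) = 1.7958

d' = 1.80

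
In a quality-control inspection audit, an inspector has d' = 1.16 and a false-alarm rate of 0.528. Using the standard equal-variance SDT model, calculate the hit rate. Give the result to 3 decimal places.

hit rate = 0.891

z(false-alarm rate) = z(0.528) = 0.0702
z(H) = z(FA) + d' = 0.0702 + 1.16 = 1.2302
hit rate = Φ(1.2302) = 0.8907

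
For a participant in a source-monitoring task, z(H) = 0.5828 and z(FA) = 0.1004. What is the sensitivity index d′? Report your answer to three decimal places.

d′ = 0.482

d' = z(H) − z(FA) = 0.5828 − 0.1004 = 0.4824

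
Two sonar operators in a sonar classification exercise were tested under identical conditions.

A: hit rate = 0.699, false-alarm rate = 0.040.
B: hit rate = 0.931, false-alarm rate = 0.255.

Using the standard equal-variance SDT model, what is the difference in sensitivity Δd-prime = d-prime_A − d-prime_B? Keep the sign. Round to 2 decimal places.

A: z(0.699) = 0.522, z(0.040) = -1.751, d' = 2.273
B: z(0.931) = 1.483, z(0.255) = -0.659, d' = 2.142
Δd' = d'_A − d'_B = 2.273 − 2.142 = 0.131
A has the higher sensitivity.

Δd-prime = 0.13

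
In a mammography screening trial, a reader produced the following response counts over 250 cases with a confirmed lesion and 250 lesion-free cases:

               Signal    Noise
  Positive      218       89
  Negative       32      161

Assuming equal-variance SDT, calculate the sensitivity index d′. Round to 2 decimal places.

H = 218/250 = 0.8720
FA = 89/250 = 0.3560
z(H) = 1.1359
z(FA) = -0.3692
d' = z(H) − z(FA) = 1.1359 − (-0.3692) = 1.5051

d′ = 1.51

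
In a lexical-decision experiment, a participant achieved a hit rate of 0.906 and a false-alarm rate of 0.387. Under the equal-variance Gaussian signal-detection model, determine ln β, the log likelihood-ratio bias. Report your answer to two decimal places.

ln β = -0.83

z(H) = 1.317
z(FA) = -0.287
ln β = −½·[z(H)² − z(FA)²] = −0.5 × (1.734 − 0.082) = -0.826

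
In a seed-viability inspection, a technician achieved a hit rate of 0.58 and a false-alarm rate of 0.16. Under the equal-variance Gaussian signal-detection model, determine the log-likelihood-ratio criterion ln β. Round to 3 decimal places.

z(0.58) = 0.2019, z(0.16) = -0.9945
ln β = −½·[z(H)² − z(FA)²] = −0.5 × (0.0408 − 0.9890) = 0.4741

ln β = 0.474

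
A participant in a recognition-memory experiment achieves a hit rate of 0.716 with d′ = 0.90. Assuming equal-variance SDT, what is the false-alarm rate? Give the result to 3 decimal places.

false-alarm rate = 0.371

z(hit rate) = z(0.716) = 0.5710
z(FA) = z(H) − d' = 0.5710 − 0.90 = -0.3290
false-alarm rate = Φ(-0.3290) = 0.3711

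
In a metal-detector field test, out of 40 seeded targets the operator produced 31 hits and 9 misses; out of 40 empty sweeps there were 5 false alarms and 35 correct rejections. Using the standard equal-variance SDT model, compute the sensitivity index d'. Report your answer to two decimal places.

H = 31/40 = 0.7750
FA = 5/40 = 0.1250
z(0.7750) = 0.7554, z(0.1250) = -1.1503
d' = z(H) − z(FA) = 0.7554 − (-1.1503) = 1.9057

d' = 1.91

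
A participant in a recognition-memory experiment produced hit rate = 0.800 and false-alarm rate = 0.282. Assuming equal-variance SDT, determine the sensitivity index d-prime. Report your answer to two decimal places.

z(H) = 0.8416
z(FA) = -0.5769
d' = z(H) − z(FA) = 0.8416 − (-0.5769) = 1.4185

d-prime = 1.42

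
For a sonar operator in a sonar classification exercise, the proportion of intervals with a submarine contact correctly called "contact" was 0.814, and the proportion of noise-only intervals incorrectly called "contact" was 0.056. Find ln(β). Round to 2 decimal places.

ln β = 0.86

z(H) = z(0.814) = 0.893
z(FA) = z(0.056) = -1.589
ln β = −½·[z(H)² − z(FA)²] = −0.5 × (0.797 − 2.525) = 0.864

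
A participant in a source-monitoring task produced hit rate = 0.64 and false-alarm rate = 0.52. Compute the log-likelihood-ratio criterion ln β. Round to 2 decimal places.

z(H) = z(0.64) = 0.358
z(FA) = z(0.52) = 0.050
ln β = −½·[z(H)² − z(FA)²] = −0.5 × (0.128 − 0.003) = -0.0625

ln β = -0.06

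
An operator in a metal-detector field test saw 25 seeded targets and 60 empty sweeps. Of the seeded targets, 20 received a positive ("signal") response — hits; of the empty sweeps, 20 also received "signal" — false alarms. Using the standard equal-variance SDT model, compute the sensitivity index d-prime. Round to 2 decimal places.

H = 20/25 = 0.8000
FA = 20/60 = 0.3333
z(0.8000) = 0.842, z(0.3333) = -0.431
d' = z(H) − z(FA) = 0.842 − (-0.431) = 1.273

d-prime = 1.27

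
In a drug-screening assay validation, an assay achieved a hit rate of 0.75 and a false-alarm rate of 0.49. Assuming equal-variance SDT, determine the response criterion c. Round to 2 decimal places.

c = -0.32

z(H) = z(0.75) = 0.6745
z(FA) = z(0.49) = -0.0251
c = −½·[z(H) + z(FA)] = −0.5 × (0.6745 + (-0.0251)) = -0.3247
c < 0: the assay has a liberal response bias.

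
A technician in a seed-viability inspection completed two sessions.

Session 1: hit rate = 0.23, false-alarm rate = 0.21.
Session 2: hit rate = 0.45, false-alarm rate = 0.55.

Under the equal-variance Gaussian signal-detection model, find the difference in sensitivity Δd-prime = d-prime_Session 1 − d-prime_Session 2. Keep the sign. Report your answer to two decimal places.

Session 1: z(0.23) = -0.739, z(0.21) = -0.806, d' = 0.067
Session 2: z(0.45) = -0.126, z(0.55) = 0.126, d' = -0.252
Δd' = d'_Session 1 − d'_Session 2 = 0.067 − (-0.252) = 0.319
Session 1 has the higher sensitivity.

Δd-prime = 0.32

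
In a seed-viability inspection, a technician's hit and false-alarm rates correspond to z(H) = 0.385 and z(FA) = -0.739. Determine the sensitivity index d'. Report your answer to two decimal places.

d' = 1.12

d' = z(H) − z(FA) = 0.385 − (-0.739) = 1.124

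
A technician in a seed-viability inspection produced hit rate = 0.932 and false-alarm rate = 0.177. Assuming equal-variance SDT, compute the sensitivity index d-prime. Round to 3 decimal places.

z(H) = z(0.932) = 1.4909
z(FA) = z(0.177) = -0.9269
d' = z(H) − z(FA) = 1.4909 − (-0.9269) = 2.4178

d-prime = 2.418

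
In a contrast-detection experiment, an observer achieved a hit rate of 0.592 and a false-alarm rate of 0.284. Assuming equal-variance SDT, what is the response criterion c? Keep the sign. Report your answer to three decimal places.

z(0.592) = 0.2327, z(0.284) = -0.5710
c = −½·[z(H) + z(FA)] = −0.5 × (0.2327 + (-0.5710)) = 0.16915
c > 0: the observer has a conservative response bias.

c = 0.169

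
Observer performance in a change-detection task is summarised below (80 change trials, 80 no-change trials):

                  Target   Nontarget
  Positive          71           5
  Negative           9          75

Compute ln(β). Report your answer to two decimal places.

ln β = 0.44

H = 71/80 = 0.8875
FA = 5/80 = 0.0625
z(H) = 1.213
z(FA) = -1.534
ln β = −½·[z(H)² − z(FA)²] = −0.5 × (1.471 − 2.353) = 0.441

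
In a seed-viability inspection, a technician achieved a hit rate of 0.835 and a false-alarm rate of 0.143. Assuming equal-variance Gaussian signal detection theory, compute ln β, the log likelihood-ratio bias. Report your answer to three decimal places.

ln β = 0.095

Φ⁻¹(H) = Φ⁻¹(0.835) = 0.9741
Φ⁻¹(FA) = Φ⁻¹(0.143) = -1.0669
ln β = −½·[z(H)² − z(FA)²] = −0.5 × (0.9489 − 1.1383) = 0.0947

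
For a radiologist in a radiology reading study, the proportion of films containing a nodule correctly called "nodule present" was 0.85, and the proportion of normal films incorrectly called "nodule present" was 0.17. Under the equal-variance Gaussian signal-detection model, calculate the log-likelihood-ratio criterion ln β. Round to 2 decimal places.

ln β = -0.08

Φ⁻¹(H) = 1.036
Φ⁻¹(FA) = -0.954
ln β = −½·[z(H)² − z(FA)²] = −0.5 × (1.073 − 0.910) = -0.0815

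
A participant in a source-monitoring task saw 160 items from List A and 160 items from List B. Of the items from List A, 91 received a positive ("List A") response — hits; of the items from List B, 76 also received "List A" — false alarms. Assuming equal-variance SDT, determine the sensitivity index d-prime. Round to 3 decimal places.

d-prime = 0.236

H = 91/160 = 0.5687
FA = 76/160 = 0.4750
z(0.5687) = 0.1731, z(0.4750) = -0.0627
d' = z(H) − z(FA) = 0.1731 − (-0.0627) = 0.2358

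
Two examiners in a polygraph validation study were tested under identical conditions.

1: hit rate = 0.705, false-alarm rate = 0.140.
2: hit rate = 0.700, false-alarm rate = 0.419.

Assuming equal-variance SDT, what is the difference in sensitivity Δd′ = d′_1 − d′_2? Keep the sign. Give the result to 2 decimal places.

1: z(0.705) = 0.539, z(0.140) = -1.080, d' = 1.619
2: z(0.700) = 0.524, z(0.419) = -0.204, d' = 0.728
Δd' = d'_1 − d'_2 = 1.619 − 0.728 = 0.891
1 has the higher sensitivity.

Δd′ = 0.89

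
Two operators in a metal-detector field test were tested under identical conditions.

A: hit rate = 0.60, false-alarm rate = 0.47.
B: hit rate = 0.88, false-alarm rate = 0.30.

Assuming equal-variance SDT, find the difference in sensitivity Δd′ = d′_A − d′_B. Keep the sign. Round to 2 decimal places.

A: z(0.60) = 0.253, z(0.47) = -0.075, d' = 0.328
B: z(0.88) = 1.175, z(0.30) = -0.524, d' = 1.699
Δd' = d'_A − d'_B = 0.328 − 1.699 = -1.371
B has the higher sensitivity.

Δd′ = -1.37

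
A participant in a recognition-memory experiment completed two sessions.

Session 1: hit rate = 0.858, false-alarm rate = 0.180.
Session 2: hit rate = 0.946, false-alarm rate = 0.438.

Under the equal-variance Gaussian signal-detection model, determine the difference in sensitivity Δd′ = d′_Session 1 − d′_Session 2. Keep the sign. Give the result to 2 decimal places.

Δd′ = 0.22

Session 1: z(0.858) = 1.071, z(0.180) = -0.915, d' = 1.986
Session 2: z(0.946) = 1.607, z(0.438) = -0.156, d' = 1.763
Δd' = d'_Session 1 − d'_Session 2 = 1.986 − 1.763 = 0.223
Session 1 has the higher sensitivity.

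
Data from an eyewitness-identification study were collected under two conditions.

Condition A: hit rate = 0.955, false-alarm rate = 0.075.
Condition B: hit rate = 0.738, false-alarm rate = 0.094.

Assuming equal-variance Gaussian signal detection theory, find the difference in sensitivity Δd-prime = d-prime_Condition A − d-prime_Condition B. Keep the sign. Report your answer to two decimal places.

Condition A: z(0.955) = 1.695, z(0.075) = -1.440, d' = 3.135
Condition B: z(0.738) = 0.637, z(0.094) = -1.317, d' = 1.954
Δd' = d'_Condition A − d'_Condition B = 3.135 − 1.954 = 1.181
Condition A has the higher sensitivity.

Δd-prime = 1.18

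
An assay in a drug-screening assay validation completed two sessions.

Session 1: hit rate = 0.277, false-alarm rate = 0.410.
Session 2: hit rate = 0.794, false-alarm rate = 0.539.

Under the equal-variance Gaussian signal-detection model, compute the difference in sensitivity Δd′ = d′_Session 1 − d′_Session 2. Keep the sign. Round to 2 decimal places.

Δd′ = -1.09

Session 1: z(0.277) = -0.592, z(0.410) = -0.228, d' = -0.364
Session 2: z(0.794) = 0.820, z(0.539) = 0.098, d' = 0.722
Δd' = d'_Session 1 − d'_Session 2 = -0.364 − 0.722 = -1.086
Session 2 has the higher sensitivity.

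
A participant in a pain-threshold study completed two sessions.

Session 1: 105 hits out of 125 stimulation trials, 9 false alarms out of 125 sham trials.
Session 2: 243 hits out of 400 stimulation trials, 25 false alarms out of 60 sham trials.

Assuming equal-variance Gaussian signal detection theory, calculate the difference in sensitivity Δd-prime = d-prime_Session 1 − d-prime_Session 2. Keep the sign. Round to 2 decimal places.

Session 1: z(0.8400) = 0.994, z(0.0720) = -1.461, d' = 2.455
Session 2: z(0.6075) = 0.273, z(0.4167) = -0.210, d' = 0.483
Δd' = d'_Session 1 − d'_Session 2 = 2.455 − 0.483 = 1.972
Session 1 has the higher sensitivity.

Δd-prime = 1.97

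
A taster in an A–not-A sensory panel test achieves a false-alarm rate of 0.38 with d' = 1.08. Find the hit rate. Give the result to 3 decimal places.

z(false-alarm rate) = z(0.38) = -0.3055
z(H) = z(FA) + d' = -0.3055 + 1.08 = 0.7745
hit rate = Φ(0.7745) = 0.7807

hit rate = 0.781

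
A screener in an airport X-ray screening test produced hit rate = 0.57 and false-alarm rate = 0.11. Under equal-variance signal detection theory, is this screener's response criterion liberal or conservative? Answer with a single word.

z(H) = 0.176, z(FA) = -1.227
c = −½·(z(H) + z(FA)) = 0.5255
c > 0 → conservative criterion (biased toward responding “no”).

conservative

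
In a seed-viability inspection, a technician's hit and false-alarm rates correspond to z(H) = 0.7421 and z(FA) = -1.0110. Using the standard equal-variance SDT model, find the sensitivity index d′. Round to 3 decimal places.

d' = z(H) − z(FA) = 0.7421 − (-1.0110) = 1.7531

d′ = 1.753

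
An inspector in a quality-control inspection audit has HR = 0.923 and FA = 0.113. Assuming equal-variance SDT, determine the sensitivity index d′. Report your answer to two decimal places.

d′ = 2.64

z(H) = z(0.923) = 1.4255
z(FA) = z(0.113) = -1.2107
d' = z(H) − z(FA) = 1.4255 − (-1.2107) = 2.6362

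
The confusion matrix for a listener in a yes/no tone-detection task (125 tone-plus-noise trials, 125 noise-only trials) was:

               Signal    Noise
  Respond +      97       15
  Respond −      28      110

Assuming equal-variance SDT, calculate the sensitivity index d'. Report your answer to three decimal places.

H = 97/125 = 0.7760
FA = 15/125 = 0.1200
z(H) = z(0.7760) = 0.7588
z(FA) = z(0.1200) = -1.1750
d' = z(H) − z(FA) = 0.7588 − (-1.1750) = 1.9338

d' = 1.934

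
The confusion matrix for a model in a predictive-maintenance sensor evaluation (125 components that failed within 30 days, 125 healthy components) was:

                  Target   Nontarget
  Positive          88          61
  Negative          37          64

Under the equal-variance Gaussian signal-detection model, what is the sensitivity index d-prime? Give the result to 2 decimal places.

d-prime = 0.57

H = 88/125 = 0.7040
FA = 61/125 = 0.4880
Φ⁻¹(H) = 0.5359
Φ⁻¹(FA) = -0.0301
d' = z(H) − z(FA) = 0.5359 − (-0.0301) = 0.5660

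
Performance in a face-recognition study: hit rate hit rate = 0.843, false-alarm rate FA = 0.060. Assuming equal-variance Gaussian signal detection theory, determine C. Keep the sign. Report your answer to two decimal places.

C = 0.27

z(0.843) = 1.007, z(0.060) = -1.555
c = −½·[z(H) + z(FA)] = −0.5 × (1.007 + (-1.555)) = 0.274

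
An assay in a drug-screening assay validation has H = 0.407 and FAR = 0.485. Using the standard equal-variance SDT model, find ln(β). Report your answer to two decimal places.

Φ⁻¹(H) = -0.235
Φ⁻¹(FA) = -0.038
ln β = −½·[z(H)² − z(FA)²] = −0.5 × (0.055 − 0.001) = -0.027

ln β = -0.03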